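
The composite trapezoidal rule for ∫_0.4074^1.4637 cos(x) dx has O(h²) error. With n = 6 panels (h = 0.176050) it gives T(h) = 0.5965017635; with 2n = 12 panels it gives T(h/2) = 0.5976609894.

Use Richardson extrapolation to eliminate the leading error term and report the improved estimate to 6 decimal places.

Leading term ∝ h^2; use weight 4 = 2^2.
A(h/2) − A(h) = 0.5976609894 − 0.5965017635 = 0.0011592259
Correction (A(h/2) − A(h))/(4 − 1) = 0.0011592259/3 = 0.0003864086
R = 0.5976609894 + 0.0003864086 = 0.5980473980

0.598047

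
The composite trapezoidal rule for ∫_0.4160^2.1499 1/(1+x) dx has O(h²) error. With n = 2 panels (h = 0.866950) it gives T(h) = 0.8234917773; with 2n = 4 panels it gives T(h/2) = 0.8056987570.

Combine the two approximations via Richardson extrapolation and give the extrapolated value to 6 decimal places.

r = 2, so 2^r = 4.
4 × 0.8056987570 = 3.2227950280; subtract 0.8234917773 → 2.3993032507
Divide by 2^2 − 1 = 3.
R = 2.3993032507/3 = 0.7997677502

0.799768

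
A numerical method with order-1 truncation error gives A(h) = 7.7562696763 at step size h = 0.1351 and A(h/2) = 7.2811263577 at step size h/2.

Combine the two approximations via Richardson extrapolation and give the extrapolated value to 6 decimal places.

6.805983

r = 1: numerator weight 2, denominator 1.
Numerator 2*A(h/2) − A(h) = 2*7.2811263577 − 7.7562696763 = 6.8059830391
Denominator 2 − 1 = 1.
R = 6.8059830391/1 = 6.8059830391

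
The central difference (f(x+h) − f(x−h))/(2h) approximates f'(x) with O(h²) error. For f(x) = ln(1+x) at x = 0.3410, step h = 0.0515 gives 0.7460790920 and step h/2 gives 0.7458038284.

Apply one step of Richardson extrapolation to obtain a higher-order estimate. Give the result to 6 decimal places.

r = 2, so 2^r = 4.
Difference of the inputs: 0.7458038284 − 0.7460790920 = -0.0002752636
Correction (A(h/2) − A(h))/(4 − 1) = (-0.0002752636)/3 = -0.0000917545
R = 0.7458038284 − 0.0000917545 = 0.7457120739
Shift from A(h/2): −0.0000917545.

0.745712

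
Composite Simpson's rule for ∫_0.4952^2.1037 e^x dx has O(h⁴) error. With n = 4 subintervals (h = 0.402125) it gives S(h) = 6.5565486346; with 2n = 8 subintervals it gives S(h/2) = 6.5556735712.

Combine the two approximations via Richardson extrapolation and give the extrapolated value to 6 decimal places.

Order 4 gives 2^r = 16 and 2^r − 1 = 15.
Numerator 16·A(h/2) − A(h) = 16·6.5556735712 − 6.5565486346 = 98.3342285046
Extrapolated: 98.3342285046 / 15 = 6.5556152336

6.555615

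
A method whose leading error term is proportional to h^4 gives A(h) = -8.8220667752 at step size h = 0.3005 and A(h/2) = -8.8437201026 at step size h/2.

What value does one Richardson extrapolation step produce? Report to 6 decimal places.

Order 4 gives 2^r = 16 and 2^r − 1 = 15.
Top: 16(-8.8437201026) − (-8.8220667752) = -132.6774548664
(16×(-8.8437201026) − (-8.8220667752))/(16 − 1) = -8.8451636578
Shift from A(h/2): −0.0014435552.

-8.845164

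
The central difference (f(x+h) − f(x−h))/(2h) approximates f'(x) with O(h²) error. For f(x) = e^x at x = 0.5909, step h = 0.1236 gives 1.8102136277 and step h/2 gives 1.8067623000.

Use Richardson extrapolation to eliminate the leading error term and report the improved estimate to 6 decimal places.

1.805612

Method order is 2; weight 2^2 = 4.
2^2 × A(h/2) = 7.2270492000; minus A(h) gives 5.4168355723.
Extrapolated: 5.4168355723 / 3 = 1.8056118574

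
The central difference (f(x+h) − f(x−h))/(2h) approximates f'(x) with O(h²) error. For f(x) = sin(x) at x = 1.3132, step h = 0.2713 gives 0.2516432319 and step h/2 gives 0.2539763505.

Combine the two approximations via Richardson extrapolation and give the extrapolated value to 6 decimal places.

0.254754

r = 2, so 2^r = 4.
4×0.2539763505 − 0.2516432319 = 0.7642621701
Divide by 2^2 − 1 = 3.
(4×0.2539763505 − 0.2516432319)/(4 − 1) = 0.2547540567
Shift from A(h/2): +0.0007777062.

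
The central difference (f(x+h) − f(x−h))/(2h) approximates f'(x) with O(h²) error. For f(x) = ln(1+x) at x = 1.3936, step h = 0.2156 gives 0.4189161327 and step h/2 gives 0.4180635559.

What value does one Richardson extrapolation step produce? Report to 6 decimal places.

0.417779

r = 2: numerator weight 4, denominator 3.
Numerator 4 × A(h/2) − A(h) = 4 × 0.4180635559 − 0.4189161327 = 1.2533380909
1.2533380909 ÷ 3 = 0.4177793636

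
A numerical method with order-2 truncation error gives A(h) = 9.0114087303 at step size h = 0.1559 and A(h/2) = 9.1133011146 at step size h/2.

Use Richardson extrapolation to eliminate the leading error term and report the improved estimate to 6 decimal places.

With r = 2 the leading error scales as h^2, so the weight is 2^2 = 4.
Top: 4(9.1133011146) − (9.0114087303) = 27.4417957281
Denominator 4 − 1 = 3.
(4*9.1133011146 − 9.0114087303)/(4 − 1) = 9.1472652427

9.147265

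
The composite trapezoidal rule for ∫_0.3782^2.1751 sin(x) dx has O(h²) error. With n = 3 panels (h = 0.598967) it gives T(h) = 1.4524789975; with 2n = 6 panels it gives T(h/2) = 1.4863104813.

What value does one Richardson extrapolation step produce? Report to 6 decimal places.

Order 2 gives 2^r = 4 and 2^r − 1 = 3.
2^2*A(h/2) = 5.9452419252; minus A(h) gives 4.4927629277.
Divide by 2^2 − 1 = 3.
So the Richardson estimate is 1.4975876426.
Gap between inputs: 3.383e-02; correction applied: +0.0112771613.

1.497588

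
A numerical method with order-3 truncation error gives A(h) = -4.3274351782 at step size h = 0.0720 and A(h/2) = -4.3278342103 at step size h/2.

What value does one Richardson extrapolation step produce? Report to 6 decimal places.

r = 3: numerator weight 8, denominator 7.
Weighted: (-34.6226736824) − (-4.3274351782) = -30.2952385042
(8·(-4.3278342103) − (-4.3274351782))/(8 − 1) = -4.3278912149
Correction |R − A(h/2)| = 5.700e-05; gap |A(h/2) − A(h)| = 3.990e-04.

-4.327891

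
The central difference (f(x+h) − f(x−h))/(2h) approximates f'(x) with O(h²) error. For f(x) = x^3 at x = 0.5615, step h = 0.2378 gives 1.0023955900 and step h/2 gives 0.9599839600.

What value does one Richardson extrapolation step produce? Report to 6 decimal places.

0.945847

Order 2 gives 2^r = 4 and 2^r − 1 = 3.
A(h/2) − A(h) = 0.9599839600 − 1.0023955900 = -0.0424116300
Correction (A(h/2) − A(h))/(4 − 1) = (-0.0424116300)/3 = -0.0141372100
R = 0.9599839600 − 0.0141372100 = 0.9458467500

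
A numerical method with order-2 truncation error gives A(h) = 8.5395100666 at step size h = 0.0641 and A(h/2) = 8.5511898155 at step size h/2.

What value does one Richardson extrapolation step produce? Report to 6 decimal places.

8.555083

Method order is 2; weight 2^2 = 4.
Difference of the inputs: 8.5511898155 − 8.5395100666 = 0.0116797489
Divide by 2^2 − 1 = 3: 0.0116797489/3 = 0.0038932496
R = 8.5511898155 + 0.0038932496 = 8.5550830651
Gap between inputs: 1.168e-02; correction applied: +0.0038932496.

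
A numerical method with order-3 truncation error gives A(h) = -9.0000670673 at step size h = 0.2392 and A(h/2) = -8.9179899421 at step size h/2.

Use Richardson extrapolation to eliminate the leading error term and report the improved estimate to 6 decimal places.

Leading term ∝ h^3; use weight 8 = 2^3.
Weighted: (-71.3439195368) − (-9.0000670673) = -62.3438524695
(-62.3438524695) ÷ 7 = -8.9062646385

-8.906265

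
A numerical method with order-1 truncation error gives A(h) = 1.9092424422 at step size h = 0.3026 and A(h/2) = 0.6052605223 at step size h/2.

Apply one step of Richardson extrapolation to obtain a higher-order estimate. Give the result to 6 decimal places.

Leading term ∝ h^1; use weight 2 = 2^1.
Difference of the inputs: 0.6052605223 − 1.9092424422 = -1.3039819199
Divide by 2^1 − 1 = 1: (-1.3039819199)/1 = -1.3039819199
R = A(h/2) + (A(h/2) − A(h))/1 = 0.6052605223 − 1.3039819199 = -0.6987213976

-0.698721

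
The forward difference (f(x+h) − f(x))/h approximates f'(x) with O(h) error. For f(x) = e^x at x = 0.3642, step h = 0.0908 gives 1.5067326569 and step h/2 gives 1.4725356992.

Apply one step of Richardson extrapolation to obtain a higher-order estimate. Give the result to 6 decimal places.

1.438339

Method order is 1; weight 2^1 = 2.
Numerator 2×A(h/2) − A(h) = 2×1.4725356992 − 1.5067326569 = 1.4383387415
Divide by 2^1 − 1 = 1.
Result: 1.4383387415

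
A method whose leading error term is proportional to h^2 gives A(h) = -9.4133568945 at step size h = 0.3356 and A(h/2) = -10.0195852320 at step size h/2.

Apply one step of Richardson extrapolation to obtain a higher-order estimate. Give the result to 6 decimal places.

Error is O(h^2); halving h shrinks it by 2^2 = 4.
2^2*A(h/2) = -40.0783409280; minus A(h) gives -30.6649840335.
Extrapolated: (-30.6649840335) / 3 = -10.2216613445
Correction |R − A(h/2)| = 2.021e-01; gap |A(h/2) − A(h)| = 6.062e-01.

-10.221661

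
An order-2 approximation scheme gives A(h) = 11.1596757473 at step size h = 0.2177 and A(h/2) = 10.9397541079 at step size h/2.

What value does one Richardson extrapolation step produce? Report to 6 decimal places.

r = 2: numerator weight 4, denominator 3.
4 × 10.9397541079 − 11.1596757473 = 32.5993406843
Divide by 2^2 − 1 = 3.
32.5993406843 ÷ 3 = 10.8664468948
Shift from A(h/2): −0.0733072131.

10.866447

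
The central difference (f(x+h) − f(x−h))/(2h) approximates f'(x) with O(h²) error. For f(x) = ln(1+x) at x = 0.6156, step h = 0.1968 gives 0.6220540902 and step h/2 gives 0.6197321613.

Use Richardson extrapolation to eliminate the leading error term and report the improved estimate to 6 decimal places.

Error is O(h^2); halving h shrinks it by 2^2 = 4.
Weighted: 2.4789286452 − 0.6220540902 = 1.8568745550
Denominator 4 − 1 = 3.
1.8568745550 ÷ 3 = 0.6189581850
Correction |R − A(h/2)| = 7.740e-04; gap |A(h/2) − A(h)| = 2.322e-03.

0.618958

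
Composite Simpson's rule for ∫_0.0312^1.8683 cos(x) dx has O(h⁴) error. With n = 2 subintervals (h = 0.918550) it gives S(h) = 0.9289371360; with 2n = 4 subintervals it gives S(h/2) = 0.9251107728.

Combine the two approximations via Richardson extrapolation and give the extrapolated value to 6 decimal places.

The method has order 4: 2^4 = 16.
16*0.9251107728 = 14.8017723648; subtract 0.9289371360 → 13.8728352288
Extrapolated: 13.8728352288 / 15 = 0.9248556819
Gap between inputs: 3.826e-03; correction applied: −0.0002550909.

0.924856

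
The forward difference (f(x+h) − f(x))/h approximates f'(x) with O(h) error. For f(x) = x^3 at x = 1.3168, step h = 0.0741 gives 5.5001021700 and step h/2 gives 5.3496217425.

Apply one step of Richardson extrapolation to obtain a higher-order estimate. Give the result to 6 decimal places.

5.199141

r = 1, so 2^r = 2.
Weighted: 10.6992434850 − 5.5001021700 = 5.1991413150
Divide by 2^1 − 1 = 1.
5.1991413150 ÷ 1 = 5.1991413150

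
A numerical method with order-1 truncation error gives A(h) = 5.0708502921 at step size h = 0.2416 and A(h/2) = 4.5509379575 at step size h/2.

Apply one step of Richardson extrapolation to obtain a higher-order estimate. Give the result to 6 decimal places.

r = 1, so 2^r = 2.
2×4.5509379575 = 9.1018759150; subtract 5.0708502921 → 4.0310256229
4.0310256229 ÷ 1 = 4.0310256229
Gap between inputs: 5.199e-01; correction applied: −0.5199123346.

4.031026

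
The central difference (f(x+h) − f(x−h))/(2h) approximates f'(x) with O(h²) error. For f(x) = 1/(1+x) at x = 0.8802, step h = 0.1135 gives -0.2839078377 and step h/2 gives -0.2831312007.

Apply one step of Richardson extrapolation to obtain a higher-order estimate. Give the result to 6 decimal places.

With r = 2 the leading error scales as h^2, so the weight is 2^2 = 4.
A(h/2) − A(h) = -0.2831312007 − (-0.2839078377) = 0.0007766370
Correction (A(h/2) − A(h))/(4 − 1) = 0.0007766370/3 = 0.0002588790
R = A(h/2) + (A(h/2) − A(h))/3 = -0.2831312007 + 0.0002588790 = -0.2828723217

-0.282872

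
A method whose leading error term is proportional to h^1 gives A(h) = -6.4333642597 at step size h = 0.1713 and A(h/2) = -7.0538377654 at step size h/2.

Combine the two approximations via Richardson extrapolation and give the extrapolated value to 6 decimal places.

-7.674311

Order 1 gives 2^r = 2 and 2^r − 1 = 1.
Top: 2(-7.0538377654) − (-6.4333642597) = -7.6743112711
Denominator 2 − 1 = 1.
R = (-7.6743112711)/1 = -7.6743112711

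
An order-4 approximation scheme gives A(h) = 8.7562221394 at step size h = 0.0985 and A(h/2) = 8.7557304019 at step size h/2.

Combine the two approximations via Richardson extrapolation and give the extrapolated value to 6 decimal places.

Leading term ∝ h^4; use weight 16 = 2^4.
16*8.7557304019 − 8.7562221394 = 131.3354642910
131.3354642910 ÷ 15 = 8.7556976194

8.755698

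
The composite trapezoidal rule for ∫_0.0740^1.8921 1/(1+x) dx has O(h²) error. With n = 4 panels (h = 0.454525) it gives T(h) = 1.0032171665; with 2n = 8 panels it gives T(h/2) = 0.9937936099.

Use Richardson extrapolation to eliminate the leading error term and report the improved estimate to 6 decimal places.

Method order is 2; weight 2^2 = 4.
4·0.9937936099 = 3.9751744396; subtract 1.0032171665 → 2.9719572731
Divide by 2^2 − 1 = 3.
(4·0.9937936099 − 1.0032171665)/(4 − 1) = 0.9906524244
Gap between inputs: 9.424e-03; correction applied: −0.0031411855.

0.990652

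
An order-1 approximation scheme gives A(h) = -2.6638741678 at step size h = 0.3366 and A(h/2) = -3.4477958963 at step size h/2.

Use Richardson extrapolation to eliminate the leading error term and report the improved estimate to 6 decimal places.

-4.231718

Method order is 1; weight 2^1 = 2.
2×(-3.4477958963) = -6.8955917926; subtract (-2.6638741678) → -4.2317176248
Divide by 2^1 − 1 = 1.
Extrapolated: (-4.2317176248) / 1 = -4.2317176248
Shift from A(h/2): −0.7839217285.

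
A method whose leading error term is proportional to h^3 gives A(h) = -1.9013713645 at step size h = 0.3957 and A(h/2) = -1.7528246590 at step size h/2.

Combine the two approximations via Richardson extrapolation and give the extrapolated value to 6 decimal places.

The method has order 3: 2^3 = 8.
A(h/2) − A(h) = -1.7528246590 − (-1.9013713645) = 0.1485467055
Divide by 2^3 − 1 = 7: 0.1485467055/7 = 0.0212209579
R = -1.7528246590 + 0.0212209579 = -1.7316037011

-1.731604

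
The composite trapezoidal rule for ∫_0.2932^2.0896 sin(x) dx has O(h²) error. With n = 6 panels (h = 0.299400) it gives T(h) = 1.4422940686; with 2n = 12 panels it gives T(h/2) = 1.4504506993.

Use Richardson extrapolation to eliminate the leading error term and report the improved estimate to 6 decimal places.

1.453170

Order 2 gives 2^r = 4 and 2^r − 1 = 3.
4 × 1.4504506993 = 5.8018027972; 5.8018027972 − 1.4422940686 = 4.3595087286
4.3595087286 ÷ 3 = 1.4531695762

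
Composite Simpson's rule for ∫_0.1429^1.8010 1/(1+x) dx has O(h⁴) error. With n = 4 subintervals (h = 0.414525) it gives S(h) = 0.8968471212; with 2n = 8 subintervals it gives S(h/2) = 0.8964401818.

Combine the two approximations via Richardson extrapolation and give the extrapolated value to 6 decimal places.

0.896413

r = 4, so 2^r = 16.
16*0.8964401818 − 0.8968471212 = 13.4461957876
(16*0.8964401818 − 0.8968471212)/(16 − 1) = 0.8964130525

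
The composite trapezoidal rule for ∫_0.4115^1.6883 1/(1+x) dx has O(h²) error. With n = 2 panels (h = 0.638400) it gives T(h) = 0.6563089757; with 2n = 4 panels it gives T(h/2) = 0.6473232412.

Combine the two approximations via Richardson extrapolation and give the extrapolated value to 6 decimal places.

r = 2: numerator weight 4, denominator 3.
4 × 0.6473232412 − 0.6563089757 = 1.9329839891
Denominator 4 − 1 = 3.
R = 1.9329839891/3 = 0.6443279964
Correction |R − A(h/2)| = 2.995e-03; gap |A(h/2) − A(h)| = 8.986e-03.

0.644328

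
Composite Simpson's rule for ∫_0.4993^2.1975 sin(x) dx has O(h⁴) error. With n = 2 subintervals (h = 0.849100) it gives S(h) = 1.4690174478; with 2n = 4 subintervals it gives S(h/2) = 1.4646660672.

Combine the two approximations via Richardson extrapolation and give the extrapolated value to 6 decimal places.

1.464376

Method order is 4; weight 2^4 = 16.
2^4·A(h/2) = 23.4346570752; minus A(h) gives 21.9656396274.
R = 21.9656396274/15 = 1.4643759752
Shift from A(h/2): −0.0002900920.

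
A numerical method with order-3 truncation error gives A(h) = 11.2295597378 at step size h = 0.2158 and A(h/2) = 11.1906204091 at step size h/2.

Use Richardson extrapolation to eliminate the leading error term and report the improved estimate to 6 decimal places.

With r = 3 the leading error scales as h^3, so the weight is 2^3 = 8.
Numerator 8*A(h/2) − A(h) = 8*11.1906204091 − 11.2295597378 = 78.2954035350
Denominator 8 − 1 = 7.
R = 78.2954035350/7 = 11.1850576479

11.185058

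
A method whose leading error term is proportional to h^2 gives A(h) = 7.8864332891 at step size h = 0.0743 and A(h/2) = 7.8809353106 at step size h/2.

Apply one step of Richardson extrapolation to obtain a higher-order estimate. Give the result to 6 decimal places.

7.879103

r = 2, so 2^r = 4.
Top: 4(7.8809353106) − (7.8864332891) = 23.6373079533
Extrapolated: 23.6373079533 / 3 = 7.8791026511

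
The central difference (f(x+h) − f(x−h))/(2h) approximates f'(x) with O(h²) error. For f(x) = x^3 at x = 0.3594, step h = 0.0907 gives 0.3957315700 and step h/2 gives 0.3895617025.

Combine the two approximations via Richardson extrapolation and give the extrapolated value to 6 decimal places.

0.387505

Method order is 2; weight 2^2 = 4.
Numerator 4·A(h/2) − A(h) = 4·0.3895617025 − 0.3957315700 = 1.1625152400
R = 1.1625152400/3 = 0.3875050800
Gap between inputs: 6.170e-03; correction applied: −0.0020566225.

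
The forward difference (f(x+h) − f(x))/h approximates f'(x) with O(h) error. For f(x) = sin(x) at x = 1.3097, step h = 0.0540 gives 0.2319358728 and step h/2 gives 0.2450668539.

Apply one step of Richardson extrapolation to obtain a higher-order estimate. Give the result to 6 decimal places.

0.258198

r = 1: numerator weight 2, denominator 1.
2×0.2450668539 = 0.4901337078; 0.4901337078 − 0.2319358728 = 0.2581978350
0.2581978350 ÷ 1 = 0.2581978350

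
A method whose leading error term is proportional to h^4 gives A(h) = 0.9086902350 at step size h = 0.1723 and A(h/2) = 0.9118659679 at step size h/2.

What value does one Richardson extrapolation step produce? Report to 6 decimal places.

Method order is 4; weight 2^4 = 16.
16 × 0.9118659679 = 14.5898554864; 14.5898554864 − 0.9086902350 = 13.6811652514
(16 × 0.9118659679 − 0.9086902350)/(16 − 1) = 0.9120776834

0.912078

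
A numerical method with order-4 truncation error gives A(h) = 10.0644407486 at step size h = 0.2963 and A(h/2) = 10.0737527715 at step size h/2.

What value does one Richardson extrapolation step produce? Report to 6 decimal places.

10.074374

The method has order 4: 2^4 = 16.
A(h/2) − A(h) = 10.0737527715 − 10.0644407486 = 0.0093120229
Correction (A(h/2) − A(h))/(16 − 1) = 0.0093120229/15 = 0.0006208015
R = A(h/2) + (A(h/2) − A(h))/15 = 10.0737527715 + 0.0006208015 = 10.0743735730
Correction |R − A(h/2)| = 6.208e-04; gap |A(h/2) − A(h)| = 9.312e-03.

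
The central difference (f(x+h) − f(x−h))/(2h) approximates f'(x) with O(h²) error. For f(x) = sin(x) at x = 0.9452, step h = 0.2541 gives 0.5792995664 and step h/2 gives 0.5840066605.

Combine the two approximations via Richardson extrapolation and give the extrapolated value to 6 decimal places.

0.585576

Order 2 gives 2^r = 4 and 2^r − 1 = 3.
Weighted: 2.3360266420 − 0.5792995664 = 1.7567270756
Denominator 4 − 1 = 3.
Extrapolated: 1.7567270756 / 3 = 0.5855756919
Shift from A(h/2): +0.0015690314.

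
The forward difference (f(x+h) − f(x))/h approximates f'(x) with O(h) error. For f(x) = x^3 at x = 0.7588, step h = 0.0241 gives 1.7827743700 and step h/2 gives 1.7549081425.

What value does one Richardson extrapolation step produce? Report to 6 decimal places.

1.727042

r = 1: numerator weight 2, denominator 1.
2 × 1.7549081425 − 1.7827743700 = 1.7270419150
Divide by 2^1 − 1 = 1.
(2 × 1.7549081425 − 1.7827743700)/(2 − 1) = 1.7270419150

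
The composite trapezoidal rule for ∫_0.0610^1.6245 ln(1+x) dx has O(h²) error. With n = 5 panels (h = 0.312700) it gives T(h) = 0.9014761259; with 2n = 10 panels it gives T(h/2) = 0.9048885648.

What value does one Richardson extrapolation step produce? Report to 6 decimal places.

r = 2, so 2^r = 4.
4 × 0.9048885648 = 3.6195542592; subtract 0.9014761259 → 2.7180781333
Denominator 4 − 1 = 3.
So the Richardson estimate is 0.9060260444.

0.906026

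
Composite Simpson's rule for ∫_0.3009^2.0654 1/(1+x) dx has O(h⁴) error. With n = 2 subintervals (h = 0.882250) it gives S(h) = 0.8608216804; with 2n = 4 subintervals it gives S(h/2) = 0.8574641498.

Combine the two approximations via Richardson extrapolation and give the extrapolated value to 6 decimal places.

0.857240

r = 4: numerator weight 16, denominator 15.
2^4×A(h/2) = 13.7194263968; minus A(h) gives 12.8586047164.
12.8586047164 ÷ 15 = 0.8572403144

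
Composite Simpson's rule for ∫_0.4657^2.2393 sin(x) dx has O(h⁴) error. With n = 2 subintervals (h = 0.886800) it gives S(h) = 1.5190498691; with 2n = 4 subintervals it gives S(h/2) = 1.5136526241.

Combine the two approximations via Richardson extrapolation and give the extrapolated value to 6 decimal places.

1.513293

Error is O(h^4); halving h shrinks it by 2^4 = 16.
Weighted: 24.2184419856 − 1.5190498691 = 22.6993921165
Denominator 16 − 1 = 15.
Extrapolated: 22.6993921165 / 15 = 1.5132928078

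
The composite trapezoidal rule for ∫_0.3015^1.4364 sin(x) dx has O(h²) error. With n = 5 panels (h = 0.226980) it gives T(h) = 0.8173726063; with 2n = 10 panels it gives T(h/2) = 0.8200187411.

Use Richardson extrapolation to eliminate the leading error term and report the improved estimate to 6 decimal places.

r = 2, so 2^r = 4.
4*0.8200187411 = 3.2800749644; subtract 0.8173726063 → 2.4627023581
(4*0.8200187411 − 0.8173726063)/(4 − 1) = 0.8209007860

0.820901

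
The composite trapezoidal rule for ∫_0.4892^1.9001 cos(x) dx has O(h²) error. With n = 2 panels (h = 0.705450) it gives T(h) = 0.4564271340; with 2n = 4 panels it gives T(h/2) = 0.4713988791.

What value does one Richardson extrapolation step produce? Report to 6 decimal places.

Order 2 gives 2^r = 4 and 2^r − 1 = 3.
4*0.4713988791 − 0.4564271340 = 1.4291683824
(4*0.4713988791 − 0.4564271340)/(4 − 1) = 0.4763894608
Shift from A(h/2): +0.0049905817.

0.476389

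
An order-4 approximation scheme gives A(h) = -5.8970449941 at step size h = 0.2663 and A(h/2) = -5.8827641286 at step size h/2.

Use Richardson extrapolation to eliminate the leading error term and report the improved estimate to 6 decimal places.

r = 4: numerator weight 16, denominator 15.
Difference of the inputs: -5.8827641286 − (-5.8970449941) = 0.0142808655
Divide by 2^4 − 1 = 15: 0.0142808655/15 = 0.0009520577
R = -5.8827641286 + 0.0009520577 = -5.8818120709
Correction |R − A(h/2)| = 9.521e-04; gap |A(h/2) − A(h)| = 1.428e-02.

-5.881812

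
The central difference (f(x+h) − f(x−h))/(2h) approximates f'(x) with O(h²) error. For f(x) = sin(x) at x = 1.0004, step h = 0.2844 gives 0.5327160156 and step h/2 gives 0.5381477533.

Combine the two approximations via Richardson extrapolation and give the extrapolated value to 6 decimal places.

0.539958

r = 2, so 2^r = 4.
Weighted: 2.1525910132 − 0.5327160156 = 1.6198749976
R = 1.6198749976/3 = 0.5399583325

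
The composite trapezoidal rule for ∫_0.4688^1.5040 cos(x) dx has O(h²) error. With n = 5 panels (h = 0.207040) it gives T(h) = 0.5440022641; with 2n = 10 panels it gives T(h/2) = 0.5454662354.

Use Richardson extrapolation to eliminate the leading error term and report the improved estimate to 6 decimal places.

Order 2 gives 2^r = 4 and 2^r − 1 = 3.
Weighted: 2.1818649416 − 0.5440022641 = 1.6378626775
Divide by 2^2 − 1 = 3.
Result: 0.5459542258

0.545954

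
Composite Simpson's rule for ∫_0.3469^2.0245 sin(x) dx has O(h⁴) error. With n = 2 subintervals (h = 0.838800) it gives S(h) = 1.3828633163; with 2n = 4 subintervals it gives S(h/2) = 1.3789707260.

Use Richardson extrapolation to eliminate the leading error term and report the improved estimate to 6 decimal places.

r = 4: numerator weight 16, denominator 15.
Numerator 16*A(h/2) − A(h) = 16*1.3789707260 − 1.3828633163 = 20.6806682997
Denominator 16 − 1 = 15.
Result: 1.3787112200

1.378711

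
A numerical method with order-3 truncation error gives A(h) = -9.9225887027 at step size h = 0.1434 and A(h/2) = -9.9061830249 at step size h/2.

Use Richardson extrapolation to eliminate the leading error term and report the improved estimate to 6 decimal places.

-9.903839

r = 3, so 2^r = 8.
2^3×A(h/2) = -79.2494641992; minus A(h) gives -69.3268754965.
R = (-69.3268754965)/7 = -9.9038393566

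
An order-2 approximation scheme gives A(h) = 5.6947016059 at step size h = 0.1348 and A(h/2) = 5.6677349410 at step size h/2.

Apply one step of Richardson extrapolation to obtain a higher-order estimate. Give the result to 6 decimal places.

5.658746

Method order is 2; weight 2^2 = 4.
4×5.6677349410 = 22.6709397640; 22.6709397640 − 5.6947016059 = 16.9762381581
Divide by 2^2 − 1 = 3.
Result: 5.6587460527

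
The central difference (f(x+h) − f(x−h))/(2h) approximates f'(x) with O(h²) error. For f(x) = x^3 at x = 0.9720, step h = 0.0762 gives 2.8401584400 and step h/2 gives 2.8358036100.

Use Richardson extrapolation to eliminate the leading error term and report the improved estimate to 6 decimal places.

The method has order 2: 2^2 = 4.
Difference of the inputs: 2.8358036100 − 2.8401584400 = -0.0043548300
Divide by 2^2 − 1 = 3: (-0.0043548300)/3 = -0.0014516100
R = A(h/2) + (A(h/2) − A(h))/3 = 2.8358036100 − 0.0014516100 = 2.8343520000

2.834352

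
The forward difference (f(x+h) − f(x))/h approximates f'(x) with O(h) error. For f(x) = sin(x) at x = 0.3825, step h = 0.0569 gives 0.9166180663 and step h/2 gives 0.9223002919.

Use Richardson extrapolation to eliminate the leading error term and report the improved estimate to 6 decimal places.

Leading term ∝ h^1; use weight 2 = 2^1.
Weighted: 1.8446005838 − 0.9166180663 = 0.9279825175
Extrapolated: 0.9279825175 / 1 = 0.9279825175
Gap between inputs: 5.682e-03; correction applied: +0.0056822256.

0.927983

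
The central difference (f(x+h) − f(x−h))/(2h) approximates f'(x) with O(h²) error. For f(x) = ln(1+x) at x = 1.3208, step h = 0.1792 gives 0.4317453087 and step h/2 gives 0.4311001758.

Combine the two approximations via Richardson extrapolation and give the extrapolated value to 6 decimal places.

0.430885

r = 2, so 2^r = 4.
Difference of the inputs: 0.4311001758 − 0.4317453087 = -0.0006451329
Divide by 2^2 − 1 = 3: (-0.0006451329)/3 = -0.0002150443
R = 0.4311001758 − 0.0002150443 = 0.4308851315
Correction |R − A(h/2)| = 2.150e-04; gap |A(h/2) − A(h)| = 6.451e-04.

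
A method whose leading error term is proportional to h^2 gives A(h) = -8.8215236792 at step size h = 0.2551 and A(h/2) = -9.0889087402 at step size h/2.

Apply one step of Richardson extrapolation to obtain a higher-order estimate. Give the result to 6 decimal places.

Order 2 gives 2^r = 4 and 2^r − 1 = 3.
A(h/2) − A(h) = -9.0889087402 − (-8.8215236792) = -0.2673850610
Divide by 2^2 − 1 = 3: (-0.2673850610)/3 = -0.0891283537
R = A(h/2) + (A(h/2) − A(h))/3 = -9.0889087402 − 0.0891283537 = -9.1780370939
Shift from A(h/2): −0.0891283537.

-9.178037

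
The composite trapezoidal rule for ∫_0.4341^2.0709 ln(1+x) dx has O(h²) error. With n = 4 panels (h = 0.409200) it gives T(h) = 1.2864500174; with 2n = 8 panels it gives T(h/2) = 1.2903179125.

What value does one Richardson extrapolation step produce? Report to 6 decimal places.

1.291607

r = 2, so 2^r = 4.
2^2×A(h/2) = 5.1612716500; minus A(h) gives 3.8748216326.
Divide by 2^2 − 1 = 3.
R = 3.8748216326/3 = 1.2916072109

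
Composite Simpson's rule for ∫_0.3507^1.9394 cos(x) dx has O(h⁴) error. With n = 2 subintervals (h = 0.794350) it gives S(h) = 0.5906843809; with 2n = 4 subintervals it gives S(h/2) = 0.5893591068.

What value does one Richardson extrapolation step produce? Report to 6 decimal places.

r = 4, so 2^r = 16.
16·0.5893591068 − 0.5906843809 = 8.8390613279
Denominator 16 − 1 = 15.
Extrapolated: 8.8390613279 / 15 = 0.5892707552

0.589271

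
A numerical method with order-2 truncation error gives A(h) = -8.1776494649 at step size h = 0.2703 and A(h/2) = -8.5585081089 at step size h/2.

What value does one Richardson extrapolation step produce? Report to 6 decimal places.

With r = 2 the leading error scales as h^2, so the weight is 2^2 = 4.
4 × (-8.5585081089) − (-8.1776494649) = -26.0563829707
Denominator 4 − 1 = 3.
(-26.0563829707) ÷ 3 = -8.6854609902
Shift from A(h/2): −0.1269528813.

-8.685461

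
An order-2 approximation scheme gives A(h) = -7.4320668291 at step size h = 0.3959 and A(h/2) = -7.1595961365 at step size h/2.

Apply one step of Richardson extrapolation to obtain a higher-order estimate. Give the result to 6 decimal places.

Error is O(h^2); halving h shrinks it by 2^2 = 4.
2^2×A(h/2) = -28.6383845460; minus A(h) gives -21.2063177169.
Divide by 2^2 − 1 = 3.
(-21.2063177169) ÷ 3 = -7.0687725723
Gap between inputs: 2.725e-01; correction applied: +0.0908235642.

-7.068773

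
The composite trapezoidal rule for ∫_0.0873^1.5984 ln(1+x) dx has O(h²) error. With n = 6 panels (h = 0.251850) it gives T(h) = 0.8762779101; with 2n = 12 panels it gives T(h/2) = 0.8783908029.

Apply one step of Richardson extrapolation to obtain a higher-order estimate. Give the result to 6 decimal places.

r = 2: numerator weight 4, denominator 3.
Numerator 4*A(h/2) − A(h) = 4*0.8783908029 − 0.8762779101 = 2.6372853015
R = 2.6372853015/3 = 0.8790951005

0.879095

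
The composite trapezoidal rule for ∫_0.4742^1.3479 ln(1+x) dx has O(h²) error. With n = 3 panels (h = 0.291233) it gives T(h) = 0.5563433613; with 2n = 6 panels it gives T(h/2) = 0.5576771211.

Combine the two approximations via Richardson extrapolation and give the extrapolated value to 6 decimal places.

With r = 2 the leading error scales as h^2, so the weight is 2^2 = 4.
Weighted: 2.2307084844 − 0.5563433613 = 1.6743651231
Divide by 2^2 − 1 = 3.
(4×0.5576771211 − 0.5563433613)/(4 − 1) = 0.5581217077
Gap between inputs: 1.334e-03; correction applied: +0.0004445866.

0.558122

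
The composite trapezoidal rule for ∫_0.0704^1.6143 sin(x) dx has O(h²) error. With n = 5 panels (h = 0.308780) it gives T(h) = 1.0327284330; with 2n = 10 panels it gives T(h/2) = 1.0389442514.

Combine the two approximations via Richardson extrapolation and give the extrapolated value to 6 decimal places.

The method has order 2: 2^2 = 4.
4×1.0389442514 = 4.1557770056; subtract 1.0327284330 → 3.1230485726
Divide by 2^2 − 1 = 3.
R = 3.1230485726/3 = 1.0410161909
Gap between inputs: 6.216e-03; correction applied: +0.0020719395.

1.041016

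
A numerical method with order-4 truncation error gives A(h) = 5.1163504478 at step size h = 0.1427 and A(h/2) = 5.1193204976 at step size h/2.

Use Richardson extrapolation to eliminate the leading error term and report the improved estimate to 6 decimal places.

5.119519

Order 4 gives 2^r = 16 and 2^r − 1 = 15.
2^4·A(h/2) = 81.9091279616; minus A(h) gives 76.7927775138.
Denominator 16 − 1 = 15.
(16·5.1193204976 − 5.1163504478)/(16 − 1) = 5.1195185009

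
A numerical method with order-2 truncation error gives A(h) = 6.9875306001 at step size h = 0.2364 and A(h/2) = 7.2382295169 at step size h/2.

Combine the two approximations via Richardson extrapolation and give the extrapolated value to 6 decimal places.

Error is O(h^2); halving h shrinks it by 2^2 = 4.
4·7.2382295169 = 28.9529180676; subtract 6.9875306001 → 21.9653874675
Divide by 2^2 − 1 = 3.
(4·7.2382295169 − 6.9875306001)/(4 − 1) = 7.3217958225
Correction |R − A(h/2)| = 8.357e-02; gap |A(h/2) − A(h)| = 2.507e-01.

7.321796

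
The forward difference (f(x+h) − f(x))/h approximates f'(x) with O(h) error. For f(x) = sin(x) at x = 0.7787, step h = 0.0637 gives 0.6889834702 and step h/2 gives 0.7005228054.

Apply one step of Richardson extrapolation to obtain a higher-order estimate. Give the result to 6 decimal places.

r = 1, so 2^r = 2.
2*0.7005228054 − 0.6889834702 = 0.7120621406
Divide by 2^1 − 1 = 1.
Extrapolated: 0.7120621406 / 1 = 0.7120621406
Shift from A(h/2): +0.0115393352.

0.712062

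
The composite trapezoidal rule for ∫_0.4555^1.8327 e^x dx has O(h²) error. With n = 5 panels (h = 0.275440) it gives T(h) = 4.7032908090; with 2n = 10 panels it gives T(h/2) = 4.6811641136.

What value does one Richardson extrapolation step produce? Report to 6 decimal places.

4.673789

r = 2: numerator weight 4, denominator 3.
4 × 4.6811641136 = 18.7246564544; subtract 4.7032908090 → 14.0213656454
Divide by 2^2 − 1 = 3.
Extrapolated: 14.0213656454 / 3 = 4.6737885485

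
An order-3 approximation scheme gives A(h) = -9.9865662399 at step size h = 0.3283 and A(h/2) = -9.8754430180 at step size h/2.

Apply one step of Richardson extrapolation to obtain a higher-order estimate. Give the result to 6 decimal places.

-9.859568

Leading term ∝ h^3; use weight 8 = 2^3.
Top: 8(-9.8754430180) − (-9.9865662399) = -69.0169779041
R = (-69.0169779041)/7 = -9.8595682720
Gap between inputs: 1.111e-01; correction applied: +0.0158747460.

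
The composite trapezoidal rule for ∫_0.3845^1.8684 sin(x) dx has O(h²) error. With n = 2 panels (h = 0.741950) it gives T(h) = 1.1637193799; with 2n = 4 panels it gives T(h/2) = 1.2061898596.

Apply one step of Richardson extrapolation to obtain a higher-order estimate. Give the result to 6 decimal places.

1.220347

The method has order 2: 2^2 = 4.
4×1.2061898596 = 4.8247594384; subtract 1.1637193799 → 3.6610400585
Denominator 4 − 1 = 3.
(4×1.2061898596 − 1.1637193799)/(4 − 1) = 1.2203466862
Shift from A(h/2): +0.0141568266.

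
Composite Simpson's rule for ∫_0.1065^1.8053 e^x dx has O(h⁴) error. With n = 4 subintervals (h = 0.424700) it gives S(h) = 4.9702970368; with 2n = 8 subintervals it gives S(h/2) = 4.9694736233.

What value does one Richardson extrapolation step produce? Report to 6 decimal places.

Order 4 gives 2^r = 16 and 2^r − 1 = 15.
Difference of the inputs: 4.9694736233 − 4.9702970368 = -0.0008234135
Correction (A(h/2) − A(h))/(16 − 1) = (-0.0008234135)/15 = -0.0000548942
R = 4.9694736233 − 0.0000548942 = 4.9694187291
Gap between inputs: 8.234e-04; correction applied: −0.0000548942.

4.969419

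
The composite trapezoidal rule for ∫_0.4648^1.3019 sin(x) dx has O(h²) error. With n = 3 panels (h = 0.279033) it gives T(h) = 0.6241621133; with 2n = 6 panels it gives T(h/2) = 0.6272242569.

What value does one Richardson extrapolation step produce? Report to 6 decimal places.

The method has order 2: 2^2 = 4.
Top: 4(0.6272242569) − (0.6241621133) = 1.8847349143
Divide by 2^2 − 1 = 3.
So the Richardson estimate is 0.6282449714.

0.628245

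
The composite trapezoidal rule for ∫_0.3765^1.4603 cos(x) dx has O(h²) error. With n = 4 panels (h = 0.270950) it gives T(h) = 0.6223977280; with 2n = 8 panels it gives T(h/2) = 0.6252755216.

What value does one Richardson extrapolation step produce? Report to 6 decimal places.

Leading term ∝ h^2; use weight 4 = 2^2.
2^2×A(h/2) = 2.5011020864; minus A(h) gives 1.8787043584.
Denominator 4 − 1 = 3.
Result: 0.6262347861
Shift from A(h/2): +0.0009592645.

0.626235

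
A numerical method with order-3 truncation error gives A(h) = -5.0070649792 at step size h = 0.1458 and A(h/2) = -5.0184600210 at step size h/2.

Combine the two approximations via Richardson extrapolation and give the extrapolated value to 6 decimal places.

-5.020088

The method has order 3: 2^3 = 8.
8·(-5.0184600210) = -40.1476801680; (-40.1476801680) − (-5.0070649792) = -35.1406151888
Divide by 2^3 − 1 = 7.
Result: -5.0200878841
Shift from A(h/2): −0.0016278631.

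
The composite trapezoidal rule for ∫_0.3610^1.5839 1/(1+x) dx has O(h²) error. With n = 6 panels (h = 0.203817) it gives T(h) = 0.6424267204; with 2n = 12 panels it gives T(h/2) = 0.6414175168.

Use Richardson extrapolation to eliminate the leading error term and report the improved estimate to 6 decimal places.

0.641081

Method order is 2; weight 2^2 = 4.
4×0.6414175168 − 0.6424267204 = 1.9232433468
Denominator 4 − 1 = 3.
Extrapolated: 1.9232433468 / 3 = 0.6410811156
Shift from A(h/2): −0.0003364012.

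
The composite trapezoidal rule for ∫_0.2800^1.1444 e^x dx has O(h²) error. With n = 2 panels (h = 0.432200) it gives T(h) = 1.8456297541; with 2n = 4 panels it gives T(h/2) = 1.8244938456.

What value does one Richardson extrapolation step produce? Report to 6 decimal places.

Order 2 gives 2^r = 4 and 2^r − 1 = 3.
4*1.8244938456 = 7.2979753824; subtract 1.8456297541 → 5.4523456283
Extrapolated: 5.4523456283 / 3 = 1.8174485428

1.817449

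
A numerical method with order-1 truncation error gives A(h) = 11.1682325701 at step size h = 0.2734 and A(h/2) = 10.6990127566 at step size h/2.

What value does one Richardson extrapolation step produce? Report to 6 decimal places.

10.229793

Error is O(h^1); halving h shrinks it by 2^1 = 2.
Top: 2(10.6990127566) − (11.1682325701) = 10.2297929431
R = 10.2297929431/1 = 10.2297929431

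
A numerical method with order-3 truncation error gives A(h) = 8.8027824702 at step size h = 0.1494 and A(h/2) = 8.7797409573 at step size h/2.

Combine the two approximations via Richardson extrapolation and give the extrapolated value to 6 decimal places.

8.776449

Method order is 3; weight 2^3 = 8.
Difference of the inputs: 8.7797409573 − 8.8027824702 = -0.0230415129
Correction (A(h/2) − A(h))/(8 − 1) = (-0.0230415129)/7 = -0.0032916447
R = 8.7797409573 − 0.0032916447 = 8.7764493126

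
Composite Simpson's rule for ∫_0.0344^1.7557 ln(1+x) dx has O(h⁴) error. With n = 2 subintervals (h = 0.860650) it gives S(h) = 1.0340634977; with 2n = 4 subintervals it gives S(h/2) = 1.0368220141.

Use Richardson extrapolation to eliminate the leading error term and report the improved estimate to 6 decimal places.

Error is O(h^4); halving h shrinks it by 2^4 = 16.
Top: 16(1.0368220141) − (1.0340634977) = 15.5550887279
Divide by 2^4 − 1 = 15.
R = 15.5550887279/15 = 1.0370059152

1.037006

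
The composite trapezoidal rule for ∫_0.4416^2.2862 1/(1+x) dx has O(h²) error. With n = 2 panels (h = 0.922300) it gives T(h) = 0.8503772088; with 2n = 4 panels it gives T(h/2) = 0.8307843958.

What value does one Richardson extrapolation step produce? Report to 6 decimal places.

0.824253

Error is O(h^2); halving h shrinks it by 2^2 = 4.
Weighted: 3.3231375832 − 0.8503772088 = 2.4727603744
2.4727603744 ÷ 3 = 0.8242534581
Shift from A(h/2): −0.0065309377.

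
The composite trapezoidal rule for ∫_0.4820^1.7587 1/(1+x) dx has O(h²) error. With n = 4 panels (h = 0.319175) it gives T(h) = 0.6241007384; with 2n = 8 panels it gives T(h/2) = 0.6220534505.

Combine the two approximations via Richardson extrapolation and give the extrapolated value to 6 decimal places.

0.621371

Error is O(h^2); halving h shrinks it by 2^2 = 4.
4*0.6220534505 − 0.6241007384 = 1.8641130636
(4*0.6220534505 − 0.6241007384)/(4 − 1) = 0.6213710212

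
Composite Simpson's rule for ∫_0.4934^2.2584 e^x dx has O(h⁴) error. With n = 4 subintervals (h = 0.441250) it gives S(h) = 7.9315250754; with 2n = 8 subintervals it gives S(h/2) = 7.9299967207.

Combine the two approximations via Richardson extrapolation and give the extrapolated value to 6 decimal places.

7.929895

Error is O(h^4); halving h shrinks it by 2^4 = 16.
2^4*A(h/2) = 126.8799475312; minus A(h) gives 118.9484224558.
Denominator 16 − 1 = 15.
(16*7.9299967207 − 7.9315250754)/(16 − 1) = 7.9298948304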